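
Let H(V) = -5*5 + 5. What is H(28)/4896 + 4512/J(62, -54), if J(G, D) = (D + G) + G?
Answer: 2761169/42840 ≈ 64.453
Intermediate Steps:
J(G, D) = D + 2*G
H(V) = -20 (H(V) = -25 + 5 = -20)
H(28)/4896 + 4512/J(62, -54) = -20/4896 + 4512/(-54 + 2*62) = -20*1/4896 + 4512/(-54 + 124) = -5/1224 + 4512/70 = -5/1224 + 4512*(1/70) = -5/1224 + 2256/35 = 2761169/42840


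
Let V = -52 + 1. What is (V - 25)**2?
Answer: 5776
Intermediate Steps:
V = -51
(V - 25)**2 = (-51 - 25)**2 = (-76)**2 = 5776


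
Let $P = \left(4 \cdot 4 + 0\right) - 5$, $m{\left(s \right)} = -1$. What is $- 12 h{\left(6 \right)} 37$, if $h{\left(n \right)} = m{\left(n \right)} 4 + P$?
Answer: $-3108$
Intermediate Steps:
$P = 11$ ($P = \left(16 + 0\right) - 5 = 16 - 5 = 11$)
$h{\left(n \right)} = 7$ ($h{\left(n \right)} = \left(-1\right) 4 + 11 = -4 + 11 = 7$)
$- 12 h{\left(6 \right)} 37 = \left(-12\right) 7 \cdot 37 = \left(-84\right) 37 = -3108$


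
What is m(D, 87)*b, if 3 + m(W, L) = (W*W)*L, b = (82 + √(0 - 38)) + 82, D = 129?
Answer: 237433296 + 1447764*I*√38 ≈ 2.3743e+8 + 8.9246e+6*I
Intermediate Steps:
b = 164 + I*√38 (b = (82 + √(-38)) + 82 = (82 + I*√38) + 82 = 164 + I*√38 ≈ 164.0 + 6.1644*I)
m(W, L) = -3 + L*W² (m(W, L) = -3 + (W*W)*L = -3 + W²*L = -3 + L*W²)
m(D, 87)*b = (-3 + 87*129²)*(164 + I*√38) = (-3 + 87*16641)*(164 + I*√38) = (-3 + 1447767)*(164 + I*√38) = 1447764*(164 + I*√38) = 237433296 + 1447764*I*√38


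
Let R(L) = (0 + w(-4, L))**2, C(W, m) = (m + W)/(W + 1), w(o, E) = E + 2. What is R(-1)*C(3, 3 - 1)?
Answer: 5/4 ≈ 1.2500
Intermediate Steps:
w(o, E) = 2 + E
C(W, m) = (W + m)/(1 + W)
R(L) = (2 + L)**2 (R(L) = (0 + (2 + L))**2 = (2 + L)**2)
R(-1)*C(3, 3 - 1) = (2 - 1)**2*((3 + (3 - 1))/(1 + 3)) = 1**2*((3 + 2)/4) = 1*((1/4)*5) = 1*(5/4) = 5/4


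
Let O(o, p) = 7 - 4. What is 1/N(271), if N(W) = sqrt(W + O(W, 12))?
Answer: sqrt(274)/274 ≈ 0.060412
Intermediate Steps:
O(o, p) = 3
N(W) = sqrt(3 + W) (N(W) = sqrt(W + 3) = sqrt(3 + W))
1/N(271) = 1/(sqrt(3 + 271)) = 1/(sqrt(274)) = sqrt(274)/274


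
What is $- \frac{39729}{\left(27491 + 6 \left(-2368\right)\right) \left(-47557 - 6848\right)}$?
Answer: $\frac{13243}{240887205} \approx 5.4976 \cdot 10^{-5}$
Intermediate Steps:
$- \frac{39729}{\left(27491 + 6 \left(-2368\right)\right) \left(-47557 - 6848\right)} = - \frac{39729}{\left(27491 - 14208\right) \left(-54405\right)} = - \frac{39729}{13283 \left(-54405\right)} = - \frac{39729}{-722661615} = \left(-39729\right) \left(- \frac{1}{722661615}\right) = \frac{13243}{240887205}$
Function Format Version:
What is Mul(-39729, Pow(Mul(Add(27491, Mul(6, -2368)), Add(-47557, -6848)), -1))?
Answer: Rational(13243, 240887205) ≈ 5.4976e-5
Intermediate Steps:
Mul(-39729, Pow(Mul(Add(27491, Mul(6, -2368)), Add(-47557, -6848)), -1)) = Mul(-39729, Pow(Mul(Add(27491, -14208), -54405), -1)) = Mul(-39729, Pow(Mul(13283, -54405), -1)) = Mul(-39729, Pow(-722661615, -1)) = Mul(-39729, Rational(-1, 722661615)) = Rational(13243, 240887205)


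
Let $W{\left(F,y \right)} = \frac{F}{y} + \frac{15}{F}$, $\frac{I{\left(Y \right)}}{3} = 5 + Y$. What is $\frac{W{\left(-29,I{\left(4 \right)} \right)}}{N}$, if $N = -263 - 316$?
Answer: $\frac{1246}{453357} \approx 0.0027484$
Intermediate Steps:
$I{\left(Y \right)} = 15 + 3 Y$ ($I{\left(Y \right)} = 3 \left(5 + Y\right) = 15 + 3 Y$)
$W{\left(F,y \right)} = \frac{15}{F} + \frac{F}{y}$
$N = -579$
$\frac{W{\left(-29,I{\left(4 \right)} \right)}}{N} = \frac{\frac{15}{-29} - \frac{29}{15 + 3 \cdot 4}}{-579} = \left(15 \left(- \frac{1}{29}\right) - \frac{29}{15 + 12}\right) \left(- \frac{1}{579}\right) = \left(- \frac{15}{29} - \frac{29}{27}\right) \left(- \frac{1}{579}\right) = \left(- \frac{1246}{783}\right) \left(- \frac{1}{579}\right) = \frac{1246}{453357}$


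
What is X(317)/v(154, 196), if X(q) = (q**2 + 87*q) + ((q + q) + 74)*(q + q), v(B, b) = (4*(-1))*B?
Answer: -20605/22 ≈ -936.59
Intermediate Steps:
v(B, b) = -4*B
X(q) = q**2 + 87*q + 2*q*(74 + 2*q) (X(q) = (q**2 + 87*q) + (2*q + 74)*(2*q) = (q**2 + 87*q) + (74 + 2*q)*(2*q) = (q**2 + 87*q) + 2*q*(74 + 2*q) = q**2 + 87*q + 2*q*(74 + 2*q))
X(317)/v(154, 196) = (5*317*(47 + 317))/((-4*154)) = (5*317*364)/(-616) = 576940*(-1/616) = -20605/22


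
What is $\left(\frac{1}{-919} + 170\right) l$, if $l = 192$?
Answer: $\frac{29995968}{919} \approx 32640.0$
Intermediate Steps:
$\left(\frac{1}{-919} + 170\right) l = \left(\frac{1}{-919} + 170\right) 192 = \left(- \frac{1}{919} + 170\right) 192 = \frac{156229}{919} \cdot 192 = \frac{29995968}{919}$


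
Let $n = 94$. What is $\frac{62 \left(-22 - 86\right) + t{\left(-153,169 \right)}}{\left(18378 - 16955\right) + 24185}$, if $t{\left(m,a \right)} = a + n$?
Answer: $- \frac{6433}{25608} \approx -0.25121$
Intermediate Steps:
$t{\left(m,a \right)} = 94 + a$ ($t{\left(m,a \right)} = a + 94 = 94 + a$)
$\frac{62 \left(-22 - 86\right) + t{\left(-153,169 \right)}}{\left(18378 - 16955\right) + 24185} = \frac{62 \left(-22 - 86\right) + \left(94 + 169\right)}{\left(18378 - 16955\right) + 24185} = \frac{62 \left(-108\right) + 263}{1423 + 24185} = \frac{-6696 + 263}{25608} = \left(-6433\right) \frac{1}{25608} = - \frac{6433}{25608}$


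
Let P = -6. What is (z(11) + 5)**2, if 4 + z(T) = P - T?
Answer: 256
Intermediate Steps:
z(T) = -10 - T (z(T) = -4 + (-6 - T) = -10 - T)
(z(11) + 5)**2 = ((-10 - 1*11) + 5)**2 = ((-10 - 11) + 5)**2 = (-21 + 5)**2 = (-16)**2 = 256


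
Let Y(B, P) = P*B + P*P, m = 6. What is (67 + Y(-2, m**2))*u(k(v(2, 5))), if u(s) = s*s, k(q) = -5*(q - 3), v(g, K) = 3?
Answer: 0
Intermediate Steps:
Y(B, P) = P**2 + B*P (Y(B, P) = B*P + P**2 = P**2 + B*P)
k(q) = 15 - 5*q (k(q) = -5*(-3 + q) = 15 - 5*q)
u(s) = s**2
(67 + Y(-2, m**2))*u(k(v(2, 5))) = (67 + 6**2*(-2 + 6**2))*(15 - 5*3)**2 = (67 + 36*(-2 + 36))*(15 - 15)**2 = (67 + 36*34)*0**2 = (67 + 1224)*0 = 1291*0 = 0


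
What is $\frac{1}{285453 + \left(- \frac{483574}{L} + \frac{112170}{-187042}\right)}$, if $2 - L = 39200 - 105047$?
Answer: $\frac{879752047}{251120872862974} \approx 3.5033 \cdot 10^{-6}$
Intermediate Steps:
$L = 65849$ ($L = 2 - \left(39200 - 105047\right) = 2 - -65847 = 2 + 65847 = 65849$)
$\frac{1}{285453 + \left(- \frac{483574}{L} + \frac{112170}{-187042}\right)} = \frac{1}{285453 + \left(- \frac{483574}{65849} + \frac{112170}{-187042}\right)} = \frac{1}{285453 + \left(\left(-483574\right) \frac{1}{65849} + 112170 \left(- \frac{1}{187042}\right)\right)} = \frac{1}{285453 - \frac{6988209317}{879752047}} = \frac{1}{\frac{251120872862974}{879752047}} = \frac{879752047}{251120872862974}$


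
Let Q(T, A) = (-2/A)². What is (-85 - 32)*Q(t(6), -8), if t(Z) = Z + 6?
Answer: -117/16 ≈ -7.3125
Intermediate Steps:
t(Z) = 6 + Z
Q(T, A) = 4/A²
(-85 - 32)*Q(t(6), -8) = (-85 - 32)*(4/(-8)²) = -468/64 = -117*1/16 = -117/16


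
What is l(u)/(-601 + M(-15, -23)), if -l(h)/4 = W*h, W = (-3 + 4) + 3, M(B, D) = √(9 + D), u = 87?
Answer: 278864/120405 + 464*I*√14/120405 ≈ 2.3161 + 0.014419*I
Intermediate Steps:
W = 4 (W = 1 + 3 = 4)
l(h) = -16*h
l(u)/(-601 + M(-15, -23)) = (-16*87)/(-601 + √(9 - 23)) = -1392/(-601 + √(-14)) = -1392/(-601 + I*√14)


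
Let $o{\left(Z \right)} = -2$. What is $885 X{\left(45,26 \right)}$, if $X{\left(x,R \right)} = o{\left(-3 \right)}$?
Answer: $-1770$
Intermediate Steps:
$X{\left(x,R \right)} = -2$
$885 X{\left(45,26 \right)} = 885 \left(-2\right) = -1770$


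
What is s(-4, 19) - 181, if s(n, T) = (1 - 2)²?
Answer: -180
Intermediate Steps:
s(n, T) = 1 (s(n, T) = (-1)² = 1)
s(-4, 19) - 181 = 1 - 181 = -180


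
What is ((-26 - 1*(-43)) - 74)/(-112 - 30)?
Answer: 57/142 ≈ 0.40141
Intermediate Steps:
((-26 - 1*(-43)) - 74)/(-112 - 30) = ((-26 + 43) - 74)/(-142) = -(17 - 74)/142 = -1/142*(-57) = 57/142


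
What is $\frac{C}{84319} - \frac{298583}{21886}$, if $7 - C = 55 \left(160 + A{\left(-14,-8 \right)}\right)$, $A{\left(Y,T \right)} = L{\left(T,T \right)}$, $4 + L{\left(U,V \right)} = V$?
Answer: $- \frac{25354218815}{1845405634} \approx -13.739$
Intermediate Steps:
$L{\left(U,V \right)} = -4 + V$
$A{\left(Y,T \right)} = -4 + T$
$C = -8133$ ($C = 7 - 55 \left(160 - 12\right) = 7 - 55 \cdot 148 = 7 - 8140 = -8133$)
$\frac{C}{84319} - \frac{298583}{21886} = - \frac{8133}{84319} - \frac{298583}{21886} = - \frac{25354218815}{1845405634}$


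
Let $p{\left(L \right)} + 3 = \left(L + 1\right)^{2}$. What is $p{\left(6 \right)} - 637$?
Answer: $-591$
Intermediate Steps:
$p{\left(L \right)} = -3 + \left(1 + L\right)^{2}$ ($p{\left(L \right)} = -3 + \left(L + 1\right)^{2} = -3 + \left(1 + L\right)^{2}$)
$p{\left(6 \right)} - 637 = \left(-3 + \left(1 + 6\right)^{2}\right) - 637 = \left(-3 + 7^{2}\right) - 637 = \left(-3 + 49\right) - 637 = 46 - 637 = -591$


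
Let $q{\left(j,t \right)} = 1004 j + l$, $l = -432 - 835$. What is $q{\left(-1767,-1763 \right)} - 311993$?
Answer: $-2087328$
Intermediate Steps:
$l = -1267$
$q{\left(j,t \right)} = -1267 + 1004 j$ ($q{\left(j,t \right)} = 1004 j - 1267 = -1267 + 1004 j$)
$q{\left(-1767,-1763 \right)} - 311993 = \left(-1267 + 1004 \left(-1767\right)\right) - 311993 = \left(-1267 - 1774068\right) - 311993 = -1775335 - 311993 = -2087328$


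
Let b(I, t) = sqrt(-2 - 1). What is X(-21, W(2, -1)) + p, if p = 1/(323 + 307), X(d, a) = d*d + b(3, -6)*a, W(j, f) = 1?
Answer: 277831/630 + I*sqrt(3) ≈ 441.0 + 1.732*I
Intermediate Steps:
b(I, t) = I*sqrt(3) (b(I, t) = sqrt(-3) = I*sqrt(3))
X(d, a) = d**2 + I*a*sqrt(3) (X(d, a) = d*d + (I*sqrt(3))*a = d**2 + I*a*sqrt(3))
p = 1/630 ≈ 0.0015873
X(-21, W(2, -1)) + p = ((-21)**2 + I*1*sqrt(3)) + 1/630 = (441 + I*sqrt(3)) + 1/630 = 277831/630 + I*sqrt(3)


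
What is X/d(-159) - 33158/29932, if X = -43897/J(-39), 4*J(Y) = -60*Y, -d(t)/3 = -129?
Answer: -4410365207/3388227570 ≈ -1.3017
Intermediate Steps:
d(t) = 387 (d(t) = -3*(-129) = 387)
J(Y) = -15*Y (J(Y) = (-60*Y)/4 = -15*Y)
X = -43897/585 (X = -43897/((-15*(-39))) = -43897/585 ≈ -75.038)
X/d(-159) - 33158/29932 = -43897/585/387 - 33158/29932 = -43897/585*1/387 - 33158*1/29932 = -43897/226395 - 16579/14966 = -4410365207/3388227570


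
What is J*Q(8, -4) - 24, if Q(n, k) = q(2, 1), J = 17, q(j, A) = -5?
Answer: -109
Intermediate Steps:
Q(n, k) = -5
J*Q(8, -4) - 24 = 17*(-5) - 24 = -85 - 24 = -109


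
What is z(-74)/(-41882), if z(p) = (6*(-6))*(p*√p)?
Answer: -1332*I*√74/20941 ≈ -0.54717*I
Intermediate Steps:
z(p) = -36*p^(3/2)
z(-74)/(-41882) = -(-2664)*I*√74/(-41882) = -(-2664)*I*√74*(-1/41882) = (2664*I*√74)*(-1/41882) = -1332*I*√74/20941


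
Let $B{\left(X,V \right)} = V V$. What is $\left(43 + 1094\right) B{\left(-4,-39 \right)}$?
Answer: $1729377$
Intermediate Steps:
$B{\left(X,V \right)} = V^{2}$
$\left(43 + 1094\right) B{\left(-4,-39 \right)} = \left(43 + 1094\right) \left(-39\right)^{2} = 1137 \cdot 1521 = 1729377$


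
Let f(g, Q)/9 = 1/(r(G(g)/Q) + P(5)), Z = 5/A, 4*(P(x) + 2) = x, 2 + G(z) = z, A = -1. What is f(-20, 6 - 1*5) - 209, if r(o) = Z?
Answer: -4843/23 ≈ -210.57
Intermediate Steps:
G(z) = -2 + z
P(x) = -2 + x/4
Z = -5 (Z = 5/(-1) = 5*(-1) = -5)
r(o) = -5
f(g, Q) = -36/23 (f(g, Q) = 9/(-5 + (-2 + (¼)*5)) = 9/(-5 + (-2 + 5/4)) = 9/(-5 - ¾) = 9/(-23/4) = 9*(-4/23) = -36/23)
f(-20, 6 - 1*5) - 209 = -36/23 - 209 = -4843/23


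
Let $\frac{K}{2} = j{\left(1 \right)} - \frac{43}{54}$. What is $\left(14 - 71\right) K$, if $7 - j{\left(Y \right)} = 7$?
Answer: $\frac{817}{9} \approx 90.778$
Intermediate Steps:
$j{\left(Y \right)} = 0$ ($j{\left(Y \right)} = 7 - 7 = 0$)
$K = - \frac{43}{27}$ ($K = 2 \left(0 - \frac{43}{54}\right) = 2 \left(- \frac{43}{54}\right) = - \frac{43}{27} \approx -1.5926$)
$\left(14 - 71\right) K = \left(14 - 71\right) \left(- \frac{43}{27}\right) = \left(-57\right) \left(- \frac{43}{27}\right) = \frac{817}{9}$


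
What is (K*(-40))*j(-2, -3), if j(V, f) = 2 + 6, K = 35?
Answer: -11200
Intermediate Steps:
j(V, f) = 8
(K*(-40))*j(-2, -3) = (35*(-40))*8 = -1400*8 = -11200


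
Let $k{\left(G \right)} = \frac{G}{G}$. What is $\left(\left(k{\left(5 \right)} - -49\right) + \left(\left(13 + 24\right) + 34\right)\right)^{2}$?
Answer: $14641$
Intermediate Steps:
$k{\left(G \right)} = 1$
$\left(\left(k{\left(5 \right)} - -49\right) + \left(\left(13 + 24\right) + 34\right)\right)^{2} = \left(\left(1 - -49\right) + \left(\left(13 + 24\right) + 34\right)\right)^{2} = \left(\left(1 + 49\right) + \left(37 + 34\right)\right)^{2} = \left(50 + 71\right)^{2} = 121^{2} = 14641$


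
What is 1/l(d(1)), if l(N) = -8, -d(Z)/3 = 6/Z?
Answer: -⅛ ≈ -0.12500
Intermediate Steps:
d(Z) = -18/Z
1/l(d(1)) = 1/(-8) = -⅛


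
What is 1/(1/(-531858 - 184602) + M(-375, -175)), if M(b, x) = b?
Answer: -716460/268672501 ≈ -0.0026667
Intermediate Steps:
1/(1/(-531858 - 184602) + M(-375, -175)) = 1/(1/(-531858 - 184602) - 375) = 1/(1/(-716460) - 375) = 1/(-1/716460 - 375) = 1/(-268672501/716460) = -716460/268672501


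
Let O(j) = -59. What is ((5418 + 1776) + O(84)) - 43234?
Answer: -36099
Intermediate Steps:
((5418 + 1776) + O(84)) - 43234 = ((5418 + 1776) - 59) - 43234 = (7194 - 59) - 43234 = 7135 - 43234 = -36099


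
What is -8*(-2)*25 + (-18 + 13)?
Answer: 395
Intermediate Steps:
-8*(-2)*25 + (-18 + 13) = 16*25 - 5 = 400 - 5 = 395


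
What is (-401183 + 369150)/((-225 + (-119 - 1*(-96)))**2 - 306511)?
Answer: 32033/245007 ≈ 0.13074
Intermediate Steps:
(-401183 + 369150)/((-225 + (-119 - 1*(-96)))**2 - 306511) = -32033/((-225 + (-119 + 96))**2 - 306511) = -32033/((-225 - 23)**2 - 306511) = -32033/((-248)**2 - 306511) = -32033/(61504 - 306511) = -32033/(-245007) = -32033*(-1/245007) = 32033/245007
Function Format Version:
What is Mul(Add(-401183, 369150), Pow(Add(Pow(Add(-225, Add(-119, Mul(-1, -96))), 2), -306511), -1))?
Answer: Rational(32033, 245007) ≈ 0.13074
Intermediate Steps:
Mul(Add(-401183, 369150), Pow(Add(Pow(Add(-225, Add(-119, Mul(-1, -96))), 2), -306511), -1)) = Mul(-32033, Pow(Add(Pow(Add(-225, Add(-119, 96)), 2), -306511), -1)) = Mul(-32033, Pow(Add(Pow(Add(-225, -23), 2), -306511), -1)) = Mul(-32033, Pow(Add(Pow(-248, 2), -306511), -1)) = Mul(-32033, Pow(Add(61504, -306511), -1)) = Mul(-32033, Pow(-245007, -1)) = Mul(-32033, Rational(-1, 245007)) = Rational(32033, 245007)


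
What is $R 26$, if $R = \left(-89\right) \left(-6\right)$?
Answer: $13884$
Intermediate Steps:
$R = 534$
$R 26 = 534 \cdot 26 = 13884$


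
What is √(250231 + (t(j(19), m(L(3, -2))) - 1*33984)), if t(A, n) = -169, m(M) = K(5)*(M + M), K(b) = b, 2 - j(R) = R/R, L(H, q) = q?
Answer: √216078 ≈ 464.84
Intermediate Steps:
j(R) = 1 (j(R) = 2 - R/R = 2 - 1*1 = 2 - 1 = 1)
m(M) = 10*M (m(M) = 5*(M + M) = 5*(2*M) = 10*M)
√(250231 + (t(j(19), m(L(3, -2))) - 1*33984)) = √(250231 + (-169 - 1*33984)) = √(250231 + (-169 - 33984)) = √(250231 - 34153) = √216078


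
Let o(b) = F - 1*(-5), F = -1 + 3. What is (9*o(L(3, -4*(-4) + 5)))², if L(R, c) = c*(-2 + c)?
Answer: 3969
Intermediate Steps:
F = 2
o(b) = 7 (o(b) = 2 - 1*(-5) = 2 + 5 = 7)
(9*o(L(3, -4*(-4) + 5)))² = (9*7)² = 63² = 3969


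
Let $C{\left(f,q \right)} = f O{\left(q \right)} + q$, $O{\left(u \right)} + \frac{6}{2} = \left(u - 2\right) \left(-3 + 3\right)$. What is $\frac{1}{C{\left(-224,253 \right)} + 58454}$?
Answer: $\frac{1}{59379} \approx 1.6841 \cdot 10^{-5}$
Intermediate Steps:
$O{\left(u \right)} = -3$ ($O{\left(u \right)} = -3 + \left(u - 2\right) \left(-3 + 3\right) = -3 + \left(-2 + u\right) 0 = -3 + 0 = -3$)
$C{\left(f,q \right)} = q - 3 f$ ($C{\left(f,q \right)} = f \left(-3\right) + q = - 3 f + q = q - 3 f$)
$\frac{1}{C{\left(-224,253 \right)} + 58454} = \frac{1}{\left(253 - -672\right) + 58454} = \frac{1}{\left(253 + 672\right) + 58454} = \frac{1}{925 + 58454} = \frac{1}{59379}$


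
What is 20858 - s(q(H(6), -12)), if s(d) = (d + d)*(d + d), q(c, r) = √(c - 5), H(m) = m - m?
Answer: 20878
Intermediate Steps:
H(m) = 0
q(c, r) = √(-5 + c)
s(d) = 4*d² (s(d) = (2*d)*(2*d) = 4*d²)
20858 - s(q(H(6), -12)) = 20858 - 4*(√(-5 + 0))² = 20858 - 4*(√(-5))² = 20858 - 4*(I*√5)² = 20858 - 4*(-5) = 20858 - 1*(-20) = 20858 + 20 = 20878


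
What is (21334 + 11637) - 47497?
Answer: -14526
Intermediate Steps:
(21334 + 11637) - 47497 = 32971 - 47497 = -14526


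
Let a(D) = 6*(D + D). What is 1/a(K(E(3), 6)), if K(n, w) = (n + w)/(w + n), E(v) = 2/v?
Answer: 1/12 ≈ 0.083333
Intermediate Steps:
K(n, w) = 1 (K(n, w) = (n + w)/(n + w) = 1)
a(D) = 12*D (a(D) = 6*(2*D) = 12*D)
1/a(K(E(3), 6)) = 1/(12*1) = 1/12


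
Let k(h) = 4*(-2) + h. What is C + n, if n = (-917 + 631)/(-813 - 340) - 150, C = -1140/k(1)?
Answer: 105772/8071 ≈ 13.105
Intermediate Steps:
k(h) = -8 + h
C = 1140/7 (C = -1140/(-8 + 1) = -1140/(-7) = -1140*(-⅐) = 1140/7 ≈ 162.86)
n = -172664/1153 (n = -286/(-1153) - 150 = -286*(-1/1153) - 150 = 286/1153 - 150 = -172664/1153 ≈ -149.75)
C + n = 1140/7 - 172664/1153 = 105772/8071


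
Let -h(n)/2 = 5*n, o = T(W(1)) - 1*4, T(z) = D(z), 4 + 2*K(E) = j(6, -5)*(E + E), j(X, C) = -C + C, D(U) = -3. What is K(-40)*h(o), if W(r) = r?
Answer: -140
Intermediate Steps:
j(X, C) = 0
K(E) = -2 (K(E) = -2 + (0*(E + E))/2 = -2 + (0*(2*E))/2 = -2 + (1/2)*0 = -2 + 0 = -2)
T(z) = -3
o = -7 (o = -3 - 1*4 = -3 - 4 = -7)
h(n) = -10*n
K(-40)*h(o) = -(-20)*(-7) = -2*70 = -140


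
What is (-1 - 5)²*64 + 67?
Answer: 2371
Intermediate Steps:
(-1 - 5)²*64 + 67 = (-6)²*64 + 67 = 36*64 + 67 = 2304 + 67 = 2371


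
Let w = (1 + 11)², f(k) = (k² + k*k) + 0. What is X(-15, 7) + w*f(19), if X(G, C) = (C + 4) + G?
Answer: 103964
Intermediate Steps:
f(k) = 2*k² (f(k) = (k² + k²) + 0 = 2*k² + 0 = 2*k²)
w = 144 (w = 12² = 144)
X(G, C) = 4 + C + G (X(G, C) = (4 + C) + G = 4 + C + G)
X(-15, 7) + w*f(19) = (4 + 7 - 15) + 144*(2*19²) = -4 + 144*(2*361) = -4 + 144*722 = -4 + 103968 = 103964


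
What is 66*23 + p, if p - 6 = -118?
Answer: 1406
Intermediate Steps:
p = -112 (p = 6 - 118 = -112)
66*23 + p = 66*23 - 112 = 1518 - 112 = 1406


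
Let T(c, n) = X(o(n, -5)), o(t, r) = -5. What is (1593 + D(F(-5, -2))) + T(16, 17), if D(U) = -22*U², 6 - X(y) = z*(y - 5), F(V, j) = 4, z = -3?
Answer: 1217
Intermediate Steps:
X(y) = -9 + 3*y (X(y) = 6 - (-3)*(y - 5) = 6 - (-3)*(-5 + y) = 6 - (15 - 3*y) = 6 + (-15 + 3*y) = -9 + 3*y)
T(c, n) = -24 (T(c, n) = -9 + 3*(-5) = -9 - 15 = -24)
(1593 + D(F(-5, -2))) + T(16, 17) = (1593 - 22*4²) - 24 = (1593 - 22*16) - 24 = (1593 - 352) - 24 = 1241 - 24 = 1217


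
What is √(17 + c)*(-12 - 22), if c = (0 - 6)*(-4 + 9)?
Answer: -34*I*√13 ≈ -122.59*I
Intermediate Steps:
c = -30 (c = -6*5 = -30)
√(17 + c)*(-12 - 22) = √(17 - 30)*(-12 - 22) = √(-13)*(-34) = (I*√13)*(-34) = -34*I*√13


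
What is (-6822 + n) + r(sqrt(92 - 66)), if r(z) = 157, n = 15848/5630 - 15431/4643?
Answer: -87118497058/13070045 ≈ -6665.5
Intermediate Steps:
n = -6647133/13070045 (n = 15848*(1/5630) - 15431*1/4643 = 7924/2815 - 15431/4643 = -6647133/13070045 ≈ -0.50858)
(-6822 + n) + r(sqrt(92 - 66)) = (-6822 - 6647133/13070045) + 157 = -89170494123/13070045 + 157 = -87118497058/13070045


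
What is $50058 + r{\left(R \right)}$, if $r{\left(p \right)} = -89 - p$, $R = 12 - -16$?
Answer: $49941$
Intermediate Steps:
$R = 28$ ($R = 12 + 16 = 28$)
$50058 + r{\left(R \right)} = 50058 - 117 = 49941$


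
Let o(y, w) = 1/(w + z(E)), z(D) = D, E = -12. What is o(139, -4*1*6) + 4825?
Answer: 173699/36 ≈ 4825.0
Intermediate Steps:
o(y, w) = 1/(-12 + w) (o(y, w) = 1/(w - 12) = 1/(-12 + w))
o(139, -4*1*6) + 4825 = 1/(-12 - 4*1*6) + 4825 = 1/(-12 - 4*6) + 4825 = 1/(-12 - 24) + 4825 = 1/(-36) + 4825 = -1/36 + 4825 = 173699/36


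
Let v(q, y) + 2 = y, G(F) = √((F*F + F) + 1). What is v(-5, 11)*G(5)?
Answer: 9*√31 ≈ 50.110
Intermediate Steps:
G(F) = √(1 + F + F²) (G(F) = √((F² + F) + 1) = √((F + F²) + 1) = √(1 + F + F²))
v(q, y) = -2 + y
v(-5, 11)*G(5) = (-2 + 11)*√(1 + 5 + 5²) = 9*√(1 + 5 + 25) = 9*√31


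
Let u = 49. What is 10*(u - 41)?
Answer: 80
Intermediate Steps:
10*(u - 41) = 10*(49 - 41) = 10*8 = 80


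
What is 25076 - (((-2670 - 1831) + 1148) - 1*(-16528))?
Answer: 11901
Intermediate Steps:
25076 - (((-2670 - 1831) + 1148) - 1*(-16528)) = 25076 - ((-4501 + 1148) + 16528) = 25076 - (-3353 + 16528) = 25076 - 1*13175 = 25076 - 13175 = 11901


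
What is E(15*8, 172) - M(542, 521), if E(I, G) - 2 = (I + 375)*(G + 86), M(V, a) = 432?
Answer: 127280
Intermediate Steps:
E(I, G) = 2 + (86 + G)*(375 + I) (E(I, G) = 2 + (I + 375)*(G + 86) = 2 + (375 + I)*(86 + G) = 2 + (86 + G)*(375 + I))
E(15*8, 172) - M(542, 521) = (32252 + 86*(15*8) + 375*172 + 172*(15*8)) - 1*432 = (32252 + 86*120 + 64500 + 172*120) - 432 = (32252 + 10320 + 64500 + 20640) - 432 = 127712 - 432 = 127280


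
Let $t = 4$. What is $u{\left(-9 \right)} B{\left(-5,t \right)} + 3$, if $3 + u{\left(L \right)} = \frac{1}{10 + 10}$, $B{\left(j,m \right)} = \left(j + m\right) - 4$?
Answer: $\frac{71}{4} \approx 17.75$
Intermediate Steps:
$B{\left(j,m \right)} = -4 + j + m$
$u{\left(L \right)} = - \frac{59}{20}$ ($u{\left(L \right)} = -3 + \frac{1}{10 + 10} = -3 + \frac{1}{20} = - \frac{59}{20}$)
$u{\left(-9 \right)} B{\left(-5,t \right)} + 3 = - \frac{59 \left(-4 - 5 + 4\right)}{20} + 3 = \left(- \frac{59}{20}\right) \left(-5\right) + 3 = \frac{59}{4} + 3 = \frac{71}{4}$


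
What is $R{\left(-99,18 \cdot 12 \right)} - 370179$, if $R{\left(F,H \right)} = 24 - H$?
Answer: $-370371$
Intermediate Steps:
$R{\left(-99,18 \cdot 12 \right)} - 370179 = \left(24 - 18 \cdot 12\right) - 370179 = \left(24 - 216\right) - 370179 = -192 - 370179 = -370371$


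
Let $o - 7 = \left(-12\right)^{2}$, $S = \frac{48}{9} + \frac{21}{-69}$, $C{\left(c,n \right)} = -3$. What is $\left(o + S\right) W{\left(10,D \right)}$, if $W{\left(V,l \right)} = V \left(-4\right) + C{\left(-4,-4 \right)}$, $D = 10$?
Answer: $- \frac{462938}{69} \approx -6709.3$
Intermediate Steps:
$W{\left(V,l \right)} = -3 - 4 V$ ($W{\left(V,l \right)} = V \left(-4\right) - 3 = - 4 V - 3 = -3 - 4 V$)
$S = \frac{347}{69}$ ($S = 48 \cdot \frac{1}{9} + 21 \left(- \frac{1}{69}\right) = \frac{16}{3} - \frac{7}{23} = \frac{347}{69} \approx 5.029$)
$o = 151$ ($o = 7 + \left(-12\right)^{2} = 7 + 144 = 151$)
$\left(o + S\right) W{\left(10,D \right)} = \left(151 + \frac{347}{69}\right) \left(-3 - 40\right) = \frac{10766 \left(-3 - 40\right)}{69} = \frac{10766}{69} \left(-43\right) = - \frac{462938}{69}$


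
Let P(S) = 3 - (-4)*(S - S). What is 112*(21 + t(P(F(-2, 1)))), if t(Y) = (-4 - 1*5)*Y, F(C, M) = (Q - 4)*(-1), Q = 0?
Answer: -672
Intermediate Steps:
F(C, M) = 4 (F(C, M) = (0 - 4)*(-1) = -4*(-1) = 4)
P(S) = 3 (P(S) = 3 - (-4)*0 = 3 - 1*0 = 3 + 0 = 3)
t(Y) = -9*Y (t(Y) = (-4 - 5)*Y = -9*Y)
112*(21 + t(P(F(-2, 1)))) = 112*(21 - 9*3) = 112*(21 - 27) = 112*(-6) = -672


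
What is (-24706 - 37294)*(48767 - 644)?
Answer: -2983626000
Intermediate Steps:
(-24706 - 37294)*(48767 - 644) = -62000*48123 = -2983626000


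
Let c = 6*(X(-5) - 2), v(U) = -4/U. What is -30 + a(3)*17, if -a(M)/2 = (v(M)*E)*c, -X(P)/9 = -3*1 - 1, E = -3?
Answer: -27774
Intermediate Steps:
X(P) = 36 (X(P) = -9*(-3*1 - 1) = -9*(-3 - 1) = -9*(-4) = 36)
c = 204 (c = 6*(36 - 2) = 6*34 = 204)
a(M) = -4896/M (a(M) = -2*-4/M*(-3)*204 = -2*12/M*204 = -4896/M)
-30 + a(3)*17 = -30 - 4896/3*17 = -30 - 4896*1/3*17 = -30 - 1632*17 = -30 - 27744 = -27774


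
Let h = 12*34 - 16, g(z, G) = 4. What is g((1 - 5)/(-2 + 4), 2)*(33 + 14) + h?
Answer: 580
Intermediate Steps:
h = 392 (h = 408 - 16 = 392)
g((1 - 5)/(-2 + 4), 2)*(33 + 14) + h = 4*(33 + 14) + 392 = 4*47 + 392 = 188 + 392 = 580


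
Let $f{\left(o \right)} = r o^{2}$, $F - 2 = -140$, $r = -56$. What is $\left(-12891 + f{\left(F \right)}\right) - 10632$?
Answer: $-1089987$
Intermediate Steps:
$F = -138$ ($F = 2 - 140 = -138$)
$f{\left(o \right)} = - 56 o^{2}$
$\left(-12891 + f{\left(F \right)}\right) - 10632 = \left(-12891 - 56 \left(-138\right)^{2}\right) - 10632 = \left(-12891 - 1066464\right) - 10632 = -1079355 - 10632 = -1089987$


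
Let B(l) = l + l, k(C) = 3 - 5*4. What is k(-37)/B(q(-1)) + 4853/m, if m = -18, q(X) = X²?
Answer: -2503/9 ≈ -278.11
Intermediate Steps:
k(C) = -17 (k(C) = 3 - 20 = -17)
B(l) = 2*l
k(-37)/B(q(-1)) + 4853/m = -17/(2*(-1)²) + 4853/(-18) = -17/(2*1) + 4853*(-1/18) = -17/2 - 4853/18 = -2503/9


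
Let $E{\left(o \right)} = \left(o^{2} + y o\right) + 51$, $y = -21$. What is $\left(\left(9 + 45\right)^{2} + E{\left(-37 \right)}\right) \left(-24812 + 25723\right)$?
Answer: $4657943$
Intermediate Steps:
$E{\left(o \right)} = 51 + o^{2} - 21 o$ ($E{\left(o \right)} = \left(o^{2} - 21 o\right) + 51 = 51 + o^{2} - 21 o$)
$\left(\left(9 + 45\right)^{2} + E{\left(-37 \right)}\right) \left(-24812 + 25723\right) = \left(\left(9 + 45\right)^{2} + \left(51 + \left(-37\right)^{2} - -777\right)\right) \left(-24812 + 25723\right) = \left(54^{2} + \left(51 + 1369 + 777\right)\right) 911 = \left(2916 + 2197\right) 911 = 5113 \cdot 911 = 4657943$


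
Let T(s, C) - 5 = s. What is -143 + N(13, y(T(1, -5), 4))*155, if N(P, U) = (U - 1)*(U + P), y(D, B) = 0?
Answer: -2158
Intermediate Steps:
T(s, C) = 5 + s
N(P, U) = (-1 + U)*(P + U)
-143 + N(13, y(T(1, -5), 4))*155 = -143 + (0**2 - 1*13 - 1*0 + 13*0)*155 = -143 + (0 - 13 + 0 + 0)*155 = -143 - 13*155 = -143 - 2015 = -2158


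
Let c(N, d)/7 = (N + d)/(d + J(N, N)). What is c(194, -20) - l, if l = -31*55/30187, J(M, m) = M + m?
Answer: 18697603/5554408 ≈ 3.3663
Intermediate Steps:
l = -1705/30187 (l = -1705*1/30187 = -1705/30187 ≈ -0.056481)
c(N, d) = 7*(N + d)/(d + 2*N) (c(N, d) = 7*((N + d)/(d + (N + N))) = 7*((N + d)/(d + 2*N)) = 7*(N + d)/(d + 2*N))
c(194, -20) - l = 7*(194 - 20)/(-20 + 2*194) - 1*(-1705/30187) = 7*174/(-20 + 388) + 1705/30187 = 7*174/368 + 1705/30187 = 7*(1/368)*174 + 1705/30187 = 609/184 + 1705/30187 = 18697603/5554408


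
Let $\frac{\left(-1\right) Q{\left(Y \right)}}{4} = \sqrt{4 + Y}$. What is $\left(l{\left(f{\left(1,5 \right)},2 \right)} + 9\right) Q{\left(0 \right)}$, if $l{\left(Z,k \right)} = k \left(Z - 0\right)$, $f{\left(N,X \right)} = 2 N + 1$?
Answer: $-120$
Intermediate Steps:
$Q{\left(Y \right)} = - 4 \sqrt{4 + Y}$
$f{\left(N,X \right)} = 1 + 2 N$
$l{\left(Z,k \right)} = Z k$ ($l{\left(Z,k \right)} = k \left(Z + 0\right) = k Z = Z k$)
$\left(l{\left(f{\left(1,5 \right)},2 \right)} + 9\right) Q{\left(0 \right)} = \left(\left(1 + 2 \cdot 1\right) 2 + 9\right) \left(- 4 \sqrt{4 + 0}\right) = \left(\left(1 + 2\right) 2 + 9\right) \left(- 4 \sqrt{4}\right) = \left(3 \cdot 2 + 9\right) \left(\left(-4\right) 2\right) = \left(6 + 9\right) \left(-8\right) = 15 \left(-8\right) = -120$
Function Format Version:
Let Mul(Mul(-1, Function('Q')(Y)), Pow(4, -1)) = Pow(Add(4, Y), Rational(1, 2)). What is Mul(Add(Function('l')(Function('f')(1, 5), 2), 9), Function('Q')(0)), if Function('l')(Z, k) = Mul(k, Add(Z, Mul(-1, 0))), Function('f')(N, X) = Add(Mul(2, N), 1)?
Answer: -120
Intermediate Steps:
Function('Q')(Y) = Mul(-4, Pow(Add(4, Y), Rational(1, 2)))
Function('f')(N, X) = Add(1, Mul(2, N))
Function('l')(Z, k) = Mul(Z, k) (Function('l')(Z, k) = Mul(k, Add(Z, 0)) = Mul(k, Z) = Mul(Z, k))
Mul(Add(Function('l')(Function('f')(1, 5), 2), 9), Function('Q')(0)) = Mul(Add(Mul(Add(1, Mul(2, 1)), 2), 9), Mul(-4, Pow(Add(4, 0), Rational(1, 2)))) = Mul(Add(Mul(Add(1, 2), 2), 9), Mul(-4, Pow(4, Rational(1, 2)))) = Mul(Add(Mul(3, 2), 9), Mul(-4, 2)) = Mul(Add(6, 9), -8) = Mul(15, -8) = -120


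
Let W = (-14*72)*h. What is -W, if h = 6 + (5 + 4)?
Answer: 15120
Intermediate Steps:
h = 15 (h = 6 + 9 = 15)
W = -15120 (W = -14*72*15 = -1008*15 = -15120)
-W = -1*(-15120) = 15120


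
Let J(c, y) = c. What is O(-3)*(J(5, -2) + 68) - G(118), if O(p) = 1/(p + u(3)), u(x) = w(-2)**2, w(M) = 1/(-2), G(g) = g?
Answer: -1590/11 ≈ -144.55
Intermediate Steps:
w(M) = -1/2
u(x) = 1/4 (u(x) = (-1/2)**2 = 1/4)
O(p) = 1/(1/4 + p) (O(p) = 1/(p + 1/4) = 1/(1/4 + p))
O(-3)*(J(5, -2) + 68) - G(118) = (4/(1 + 4*(-3)))*(5 + 68) - 1*118 = (4/(1 - 12))*73 - 118 = (4/(-11))*73 - 118 = (4*(-1/11))*73 - 118 = -4/11*73 - 118 = -292/11 - 118 = -1590/11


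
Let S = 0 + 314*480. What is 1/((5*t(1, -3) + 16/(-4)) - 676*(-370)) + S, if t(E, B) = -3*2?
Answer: 37692961921/250086 ≈ 1.5072e+5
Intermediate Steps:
t(E, B) = -6
S = 150720 (S = 0 + 150720 = 150720)
1/((5*t(1, -3) + 16/(-4)) - 676*(-370)) + S = 1/((5*(-6) + 16/(-4)) - 676*(-370)) + 150720 = 1/((-30 + 16*(-¼)) + 250120) + 150720 = 1/((-30 - 4) + 250120) + 150720 = 1/(-34 + 250120) + 150720 = 1/250086 + 150720 = 37692961921/250086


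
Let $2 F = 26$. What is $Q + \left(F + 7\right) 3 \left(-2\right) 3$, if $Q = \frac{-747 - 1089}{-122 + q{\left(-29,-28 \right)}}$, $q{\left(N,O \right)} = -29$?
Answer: $- \frac{52524}{151} \approx -347.84$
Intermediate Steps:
$F = 13$ ($F = \frac{1}{2} \cdot 26 = 13$)
$Q = \frac{1836}{151}$ ($Q = \frac{-747 - 1089}{-122 - 29} = - \frac{1836}{-151} = \left(-1836\right) \left(- \frac{1}{151}\right) = \frac{1836}{151} \approx 12.159$)
$Q + \left(F + 7\right) 3 \left(-2\right) 3 = \frac{1836}{151} + \left(13 + 7\right) 3 \left(-2\right) 3 = \frac{1836}{151} + 20 \left(\left(-6\right) 3\right) = \frac{1836}{151} + 20 \left(-18\right) = \frac{1836}{151} - 360 = - \frac{52524}{151}$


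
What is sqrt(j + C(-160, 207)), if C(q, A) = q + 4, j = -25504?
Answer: 2*I*sqrt(6415) ≈ 160.19*I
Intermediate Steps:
C(q, A) = 4 + q
sqrt(j + C(-160, 207)) = sqrt(-25504 + (4 - 160)) = sqrt(-25504 - 156) = sqrt(-25660) = 2*I*sqrt(6415)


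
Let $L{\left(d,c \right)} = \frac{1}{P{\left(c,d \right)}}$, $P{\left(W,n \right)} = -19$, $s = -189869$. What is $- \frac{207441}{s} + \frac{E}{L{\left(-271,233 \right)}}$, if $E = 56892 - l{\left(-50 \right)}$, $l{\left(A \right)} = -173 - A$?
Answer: $- \frac{205682032224}{189869} \approx -1.0833 \cdot 10^{6}$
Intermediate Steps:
$E = 57015$ ($E = 56892 - \left(-173 - -50\right) = 56892 - \left(-173 + 50\right) = 56892 - -123 = 56892 + 123 = 57015$)
$L{\left(d,c \right)} = - \frac{1}{19}$ ($L{\left(d,c \right)} = \frac{1}{-19} = - \frac{1}{19}$)
$- \frac{207441}{s} + \frac{E}{L{\left(-271,233 \right)}} = - \frac{207441}{-189869} + \frac{57015}{- \frac{1}{19}} = \left(-207441\right) \left(- \frac{1}{189869}\right) + 57015 \left(-19\right) = \frac{207441}{189869} - 1083285 = - \frac{205682032224}{189869}$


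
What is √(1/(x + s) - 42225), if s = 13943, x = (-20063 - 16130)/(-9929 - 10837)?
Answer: I*√3540759098482248760479/289576531 ≈ 205.49*I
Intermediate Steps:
x = 36193/20766 (x = -36193/(-20766) = -36193*(-1/20766) = 36193/20766 ≈ 1.7429)
√(1/(x + s) - 42225) = √(1/(36193/20766 + 13943) - 42225) = √(1/(289576531/20766) - 42225) = √(20766/289576531 - 42225) = √(-12227369000709/289576531) = I*√3540759098482248760479/289576531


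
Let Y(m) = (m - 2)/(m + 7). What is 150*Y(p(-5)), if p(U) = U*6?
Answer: 4800/23 ≈ 208.70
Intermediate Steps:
p(U) = 6*U
Y(m) = (-2 + m)/(7 + m)
150*Y(p(-5)) = 150*((-2 + 6*(-5))/(7 + 6*(-5))) = 150*((-2 - 30)/(7 - 30)) = 150*(-32/(-23)) = 150*(-1/23*(-32)) = 150*(32/23) = 4800/23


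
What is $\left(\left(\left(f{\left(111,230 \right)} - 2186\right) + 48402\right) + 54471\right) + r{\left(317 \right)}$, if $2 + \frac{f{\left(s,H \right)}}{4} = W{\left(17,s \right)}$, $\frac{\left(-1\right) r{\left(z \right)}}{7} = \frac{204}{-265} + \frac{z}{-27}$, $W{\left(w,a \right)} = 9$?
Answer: $\frac{721242416}{7155} \approx 1.008 \cdot 10^{5}$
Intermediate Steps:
$r{\left(z \right)} = \frac{1428}{265} + \frac{7 z}{27}$ ($r{\left(z \right)} = - 7 \left(\frac{204}{-265} + \frac{z}{-27}\right) = - 7 \left(204 \left(- \frac{1}{265}\right) + z \left(- \frac{1}{27}\right)\right) = - 7 \left(- \frac{204}{265} - \frac{z}{27}\right) = \frac{1428}{265} + \frac{7 z}{27}$)
$f{\left(s,H \right)} = 28$ ($f{\left(s,H \right)} = -8 + 4 \cdot 9 = -8 + 36 = 28$)
$\left(\left(\left(f{\left(111,230 \right)} - 2186\right) + 48402\right) + 54471\right) + r{\left(317 \right)} = \left(\left(\left(28 - 2186\right) + 48402\right) + 54471\right) + \left(\frac{1428}{265} + \frac{7}{27} \cdot 317\right) = \left(\left(\left(28 - 2186\right) + 48402\right) + 54471\right) + \left(\frac{1428}{265} + \frac{2219}{27}\right) = \left(\left(-2158 + 48402\right) + 54471\right) + \frac{626591}{7155} = \left(46244 + 54471\right) + \frac{626591}{7155} = 100715 + \frac{626591}{7155} = \frac{721242416}{7155}$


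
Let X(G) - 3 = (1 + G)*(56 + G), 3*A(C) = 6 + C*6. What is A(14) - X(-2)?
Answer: 81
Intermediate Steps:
A(C) = 2 + 2*C (A(C) = (6 + C*6)/3 = (6 + 6*C)/3 = 2 + 2*C)
X(G) = 3 + (1 + G)*(56 + G)
A(14) - X(-2) = (2 + 2*14) - (59 + (-2)² + 57*(-2)) = (2 + 28) - (59 + 4 - 114) = 30 - 1*(-51) = 30 + 51 = 81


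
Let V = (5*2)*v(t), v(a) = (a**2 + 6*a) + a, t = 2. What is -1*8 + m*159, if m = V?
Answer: 28612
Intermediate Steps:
v(a) = a**2 + 7*a
V = 180 (V = (5*2)*(2*(7 + 2)) = 10*(2*9) = 10*18 = 180)
m = 180
-1*8 + m*159 = -1*8 + 180*159 = -8 + 28620 = 28612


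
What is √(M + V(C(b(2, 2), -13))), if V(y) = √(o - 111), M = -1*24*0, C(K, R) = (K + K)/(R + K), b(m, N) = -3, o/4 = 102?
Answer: 3^(¾)*11^(¼) ≈ 4.1513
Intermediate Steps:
o = 408 (o = 4*102 = 408)
C(K, R) = 2*K/(K + R) (C(K, R) = (2*K)/(K + R) = 2*K/(K + R))
M = 0 (M = -24*0 = 0)
V(y) = 3*√33 (V(y) = √(408 - 111) = √297 = 3*√33)
√(M + V(C(b(2, 2), -13))) = √(0 + 3*√33) = √(3*√33) = 3^(¾)*11^(¼)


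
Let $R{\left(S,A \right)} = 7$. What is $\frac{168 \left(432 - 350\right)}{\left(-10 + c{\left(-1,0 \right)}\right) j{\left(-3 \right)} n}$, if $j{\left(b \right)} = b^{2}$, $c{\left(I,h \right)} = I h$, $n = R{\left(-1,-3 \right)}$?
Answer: $- \frac{328}{15} \approx -21.867$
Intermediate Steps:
$n = 7$
$\frac{168 \left(432 - 350\right)}{\left(-10 + c{\left(-1,0 \right)}\right) j{\left(-3 \right)} n} = \frac{168 \left(432 - 350\right)}{\left(-10 - 0\right) \left(-3\right)^{2} \cdot 7} = \frac{168 \cdot 82}{\left(-10 + 0\right) 9 \cdot 7} = \frac{13776}{\left(-10\right) 9 \cdot 7} = \frac{13776}{\left(-90\right) 7} = \frac{13776}{-630} = 13776 \left(- \frac{1}{630}\right) = - \frac{328}{15}$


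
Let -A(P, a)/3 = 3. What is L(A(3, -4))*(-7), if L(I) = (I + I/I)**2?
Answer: -448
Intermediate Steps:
A(P, a) = -9 (A(P, a) = -3*3 = -9)
L(I) = (1 + I)**2 (L(I) = (I + 1)**2 = (1 + I)**2)
L(A(3, -4))*(-7) = (1 - 9)**2*(-7) = (-8)**2*(-7) = 64*(-7) = -448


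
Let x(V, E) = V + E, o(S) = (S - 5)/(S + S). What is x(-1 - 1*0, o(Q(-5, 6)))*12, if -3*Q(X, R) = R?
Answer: 9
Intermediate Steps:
Q(X, R) = -R/3
o(S) = (-5 + S)/(2*S) (o(S) = (-5 + S)/((2*S)) = (-5 + S)*(1/(2*S)) = (-5 + S)/(2*S))
x(V, E) = E + V
x(-1 - 1*0, o(Q(-5, 6)))*12 = ((-5 - ⅓*6)/(2*((-⅓*6))) + (-1 - 1*0))*12 = ((½)*(-5 - 2)/(-2) + (-1 + 0))*12 = ((½)*(-½)*(-7) - 1)*12 = (7/4 - 1)*12 = (¾)*12 = 9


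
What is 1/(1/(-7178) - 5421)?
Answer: -7178/38911939 ≈ -0.00018447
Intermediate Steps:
1/(1/(-7178) - 5421) = 1/(-1/7178 - 5421) = 1/(-38911939/7178) = -7178/38911939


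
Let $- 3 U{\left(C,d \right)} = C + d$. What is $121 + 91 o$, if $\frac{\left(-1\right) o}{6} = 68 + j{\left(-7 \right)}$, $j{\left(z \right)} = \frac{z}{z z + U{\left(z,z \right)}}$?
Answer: $- \frac{849523}{23} \approx -36936.0$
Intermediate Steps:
$U{\left(C,d \right)} = - \frac{C}{3} - \frac{d}{3}$ ($U{\left(C,d \right)} = - \frac{C + d}{3} = - \frac{C}{3} - \frac{d}{3}$)
$j{\left(z \right)} = \frac{z}{z^{2} - \frac{2 z}{3}}$ ($j{\left(z \right)} = \frac{z}{z z - \frac{2 z}{3}} = \frac{z}{z^{2} - \frac{2 z}{3}}$)
$o = - \frac{9366}{23}$ ($o = - 6 \left(68 + \frac{3}{-2 + 3 \left(-7\right)}\right) = - 6 \left(68 + \frac{3}{-2 - 21}\right) = - 6 \left(68 + \frac{3}{-23}\right) = - 6 \left(68 + 3 \left(- \frac{1}{23}\right)\right) = - 6 \left(68 - \frac{3}{23}\right) = \left(-6\right) \frac{1561}{23} = - \frac{9366}{23} \approx -407.22$)
$121 + 91 o = 121 + 91 \left(- \frac{9366}{23}\right) = 121 - \frac{852306}{23} = - \frac{849523}{23}$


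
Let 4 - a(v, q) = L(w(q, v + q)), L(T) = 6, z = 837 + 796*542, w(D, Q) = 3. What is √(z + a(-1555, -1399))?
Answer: √432267 ≈ 657.47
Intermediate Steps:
z = 432269 (z = 837 + 431432 = 432269)
a(v, q) = -2 (a(v, q) = 4 - 1*6 = 4 - 6 = -2)
√(z + a(-1555, -1399)) = √(432269 - 2) = √432267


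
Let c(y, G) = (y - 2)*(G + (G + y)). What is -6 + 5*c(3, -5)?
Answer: -41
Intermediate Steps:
c(y, G) = (-2 + y)*(y + 2*G)
-6 + 5*c(3, -5) = -6 + 5*(3² - 4*(-5) - 2*3 + 2*(-5)*3) = -6 + 5*(9 + 20 - 6 - 30) = -6 + 5*(-7) = -6 - 35 = -41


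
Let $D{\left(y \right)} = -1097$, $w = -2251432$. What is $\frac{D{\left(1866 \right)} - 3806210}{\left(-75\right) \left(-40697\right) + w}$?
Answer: $- \frac{3807307}{800843} \approx -4.7541$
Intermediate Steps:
$\frac{D{\left(1866 \right)} - 3806210}{\left(-75\right) \left(-40697\right) + w} = \frac{-1097 - 3806210}{\left(-75\right) \left(-40697\right) - 2251432} = - \frac{3807307}{3052275 - 2251432} = - \frac{3807307}{800843}$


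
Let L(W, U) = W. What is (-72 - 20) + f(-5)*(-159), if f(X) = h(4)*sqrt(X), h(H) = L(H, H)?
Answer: -92 - 636*I*sqrt(5) ≈ -92.0 - 1422.1*I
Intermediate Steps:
h(H) = H
f(X) = 4*sqrt(X)
(-72 - 20) + f(-5)*(-159) = (-72 - 20) + (4*sqrt(-5))*(-159) = -92 + (4*(I*sqrt(5)))*(-159) = -92 + (4*I*sqrt(5))*(-159) = -92 - 636*I*sqrt(5)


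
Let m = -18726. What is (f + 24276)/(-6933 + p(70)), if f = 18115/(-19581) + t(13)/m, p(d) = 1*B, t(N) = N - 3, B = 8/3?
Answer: -1483505649526/423528616697 ≈ -3.5027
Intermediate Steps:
B = 8/3 (B = 8*(⅓) = 8/3 ≈ 2.6667)
t(N) = -3 + N
p(d) = 8/3 (p(d) = 1*(8/3) = 8/3)
f = -56569550/61112301 (f = 18115/(-19581) + (-3 + 13)/(-18726) = 18115*(-1/19581) + 10*(-1/18726) = -18115/19581 - 5/9363 = -56569550/61112301 ≈ -0.92567)
(f + 24276)/(-6933 + p(70)) = (-56569550/61112301 + 24276)/(-6933 + 8/3) = 1483505649526/(61112301*(-20791/3)) = (1483505649526/61112301)*(-3/20791) = -1483505649526/423528616697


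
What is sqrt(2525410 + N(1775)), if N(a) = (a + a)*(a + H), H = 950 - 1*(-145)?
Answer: sqrt(12713910) ≈ 3565.7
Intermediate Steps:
H = 1095 (H = 950 + 145 = 1095)
N(a) = 2*a*(1095 + a) (N(a) = (a + a)*(a + 1095) = (2*a)*(1095 + a) = 2*a*(1095 + a))
sqrt(2525410 + N(1775)) = sqrt(2525410 + 2*1775*(1095 + 1775)) = sqrt(2525410 + 2*1775*2870) = sqrt(2525410 + 10188500) = sqrt(12713910)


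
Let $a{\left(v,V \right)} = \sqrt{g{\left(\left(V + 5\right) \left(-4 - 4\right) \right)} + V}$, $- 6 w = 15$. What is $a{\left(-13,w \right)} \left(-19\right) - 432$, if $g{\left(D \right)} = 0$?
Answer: $-432 - \frac{19 i \sqrt{10}}{2} \approx -432.0 - 30.042 i$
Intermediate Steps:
$w = - \frac{5}{2}$ ($w = \left(- \frac{1}{6}\right) 15 = - \frac{5}{2} \approx -2.5$)
$a{\left(v,V \right)} = \sqrt{V}$ ($a{\left(v,V \right)} = \sqrt{0 + V} = \sqrt{V}$)
$a{\left(-13,w \right)} \left(-19\right) - 432 = \sqrt{- \frac{5}{2}} \left(-19\right) - 432 = \frac{i \sqrt{10}}{2} \left(-19\right) - 432 = - \frac{19 i \sqrt{10}}{2} - 432 = -432 - \frac{19 i \sqrt{10}}{2}$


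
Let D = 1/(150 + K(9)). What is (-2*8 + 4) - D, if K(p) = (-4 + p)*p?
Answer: -2341/195 ≈ -12.005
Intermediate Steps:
K(p) = p*(-4 + p)
D = 1/195 (D = 1/(150 + 9*(-4 + 9)) = 1/(150 + 9*5) = 1/(150 + 45) = 1/195 ≈ 0.0051282)
(-2*8 + 4) - D = (-2*8 + 4) - 1*1/195 = (-16 + 4) - 1/195 = -12 - 1/195 = -2341/195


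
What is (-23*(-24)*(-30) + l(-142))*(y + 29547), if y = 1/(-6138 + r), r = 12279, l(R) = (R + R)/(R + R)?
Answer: -3004599551552/6141 ≈ -4.8927e+8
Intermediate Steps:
l(R) = 1 (l(R) = (2*R)/((2*R)) = (2*R)*(1/(2*R)) = 1)
y = 1/6141 (y = 1/(-6138 + 12279) = 1/6141 ≈ 0.00016284)
(-23*(-24)*(-30) + l(-142))*(y + 29547) = (-23*(-24)*(-30) + 1)*(1/6141 + 29547) = (552*(-30) + 1)*(181448128/6141) = (-16560 + 1)*(181448128/6141) = -16559*181448128/6141 = -3004599551552/6141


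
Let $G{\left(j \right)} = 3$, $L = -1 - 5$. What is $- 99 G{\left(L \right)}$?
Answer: $-297$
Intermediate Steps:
$L = -6$ ($L = -1 - 5 = -6$)
$- 99 G{\left(L \right)} = \left(-99\right) 3 = -297$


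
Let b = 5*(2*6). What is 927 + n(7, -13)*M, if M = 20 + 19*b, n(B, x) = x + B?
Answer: -6033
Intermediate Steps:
b = 60 (b = 5*12 = 60)
n(B, x) = B + x
M = 1160 (M = 20 + 19*60 = 20 + 1140 = 1160)
927 + n(7, -13)*M = 927 + (7 - 13)*1160 = 927 - 6*1160 = 927 - 6960 = -6033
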